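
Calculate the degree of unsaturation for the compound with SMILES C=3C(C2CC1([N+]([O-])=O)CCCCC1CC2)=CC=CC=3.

7

Molecular formula from the SMILES: C16H21NO2.
DoU = (2C + 2 + N − H − X)/2 = (2·16 + 2 + 1 − 21 − 0)/2 = 14/2 = 7.
(Structurally: 3 ring(s) + 4 π bond(s) = 7.)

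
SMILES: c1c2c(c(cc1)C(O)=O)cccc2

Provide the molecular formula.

Heavy atoms from the SMILES: 11 C, 2 O.
Implicit hydrogens by atom environment:
  7 × C (aromatic): 1 H each → 7
  3 × C (aromatic): no H
  1 × C: no H
  1 × O: 1 H
  1 × O: no H
  Total hydrogens = 8.
Molecular formula: C11H8O2

C11H8O2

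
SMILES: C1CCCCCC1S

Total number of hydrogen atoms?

14

Hydrogens are implicit in SMILES; fill each atom to its normal valence:
  6 × C: 2 H each → 12
  1 × C: 1 H
  1 × S: 1 H
  Total hydrogens = 14.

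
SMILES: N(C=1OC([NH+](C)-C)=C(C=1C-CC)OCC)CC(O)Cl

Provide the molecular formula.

Heavy atoms from the SMILES: 13 C, 1 Cl, 2 N, 3 O.
Implicit hydrogens by atom environment:
  4 × C: 3 H each → 12
  4 × C: 2 H each → 8
  4 × C (aromatic): no H
  1 × C: 1 H
  1 × Cl: no H
  1 × N: 1 H
  1 × N (charge +1): 1 H
  1 × O: 1 H
  1 × O (aromatic): no H
  1 × O: no H
  Total hydrogens = 24.
Net charge +1.
Molecular formula: C13H24ClN2O3+

C13H24ClN2O3+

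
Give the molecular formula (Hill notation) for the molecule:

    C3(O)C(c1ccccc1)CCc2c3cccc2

Heavy atoms from the SMILES: 16 C, 1 O.
Implicit hydrogens by atom environment:
  9 × C (aromatic): 1 H each → 9
  3 × C (aromatic): no H
  2 × C: 2 H each → 4
  2 × C: 1 H each → 2
  1 × O: 1 H
  Total hydrogens = 16.
Molecular formula: C16H16O

C16H16O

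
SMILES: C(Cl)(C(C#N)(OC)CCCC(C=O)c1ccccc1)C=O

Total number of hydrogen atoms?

18

Hydrogens are implicit in SMILES; fill each atom to its normal valence:
  5 × C (aromatic): 1 H each → 5
  4 × C: 1 H each → 4
  3 × C: 2 H each → 6
  3 × O: no H
  2 × C: no H
  1 × C: 3 H
  1 × C (aromatic): no H
  1 × Cl: no H
  1 × N: no H
  Total hydrogens = 18.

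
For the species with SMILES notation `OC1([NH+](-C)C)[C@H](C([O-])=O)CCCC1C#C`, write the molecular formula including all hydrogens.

C11H17NO3

Heavy atoms from the SMILES: 11 C, 1 N, 3 O.
Implicit hydrogens by atom environment:
  3 × C: 2 H each → 6
  3 × C: 1 H each → 3
  3 × C: no H
  2 × C: 3 H each → 6
  1 × N (charge +1): 1 H
  1 × O: 1 H
  1 × O: no H
  1 × O (charge -1): no H
  Total hydrogens = 17.
Molecular formula: C11H17NO3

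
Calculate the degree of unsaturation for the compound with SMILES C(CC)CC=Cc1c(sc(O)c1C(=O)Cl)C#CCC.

7

Molecular formula from the SMILES: C15H17ClO2S.
DoU = (2C + 2 + N − H − X)/2 = (2·15 + 2 + 0 − 17 − 1)/2 = 14/2 = 7.
(Structurally: 1 ring(s) + 6 π bond(s) = 7.)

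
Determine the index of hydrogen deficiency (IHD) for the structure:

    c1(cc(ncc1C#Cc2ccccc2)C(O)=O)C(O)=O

Molecular formula from the SMILES: C15H9NO4.
DoU = (2C + 2 + N − H − X)/2 = (2·15 + 2 + 1 − 9 − 0)/2 = 24/2 = 12.
(Structurally: 2 ring(s) + 10 π bond(s) = 12.)

12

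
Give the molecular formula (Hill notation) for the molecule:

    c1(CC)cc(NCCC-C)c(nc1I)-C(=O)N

C12H18IN3O

Heavy atoms from the SMILES: 12 C, 1 I, 3 N, 1 O.
Implicit hydrogens by atom environment:
  4 × C: 2 H each → 8
  4 × C (aromatic): no H
  2 × C: 3 H each → 6
  1 × C (aromatic): 1 H
  1 × C: no H
  1 × I: no H
  1 × N: 2 H
  1 × N: 1 H
  1 × N (aromatic): no H
  1 × O: no H
  Total hydrogens = 18.
Molecular formula: C12H18IN3O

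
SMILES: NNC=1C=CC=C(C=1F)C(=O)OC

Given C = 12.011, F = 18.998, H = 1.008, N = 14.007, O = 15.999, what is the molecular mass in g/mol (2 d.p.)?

184.17

Molecular formula: C8H9FN2O2.
M = 8×12.011 + 1×18.998 + 9×1.008 + 2×14.007 + 2×15.999 = 184.17 g/mol.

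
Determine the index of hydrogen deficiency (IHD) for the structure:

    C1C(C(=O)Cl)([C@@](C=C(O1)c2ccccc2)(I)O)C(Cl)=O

Molecular formula from the SMILES: C13H9Cl2IO4.
DoU = (2C + 2 + N − H − X)/2 = (2·13 + 2 + 0 − 9 − 3)/2 = 16/2 = 8.
(Structurally: 2 ring(s) + 6 π bond(s) = 8.)

8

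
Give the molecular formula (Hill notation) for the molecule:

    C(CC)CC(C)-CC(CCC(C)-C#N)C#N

Heavy atoms from the SMILES: 14 C, 2 N.
Implicit hydrogens by atom environment:
  6 × C: 2 H each → 12
  3 × C: 3 H each → 9
  3 × C: 1 H each → 3
  2 × C: no H
  2 × N: no H
  Total hydrogens = 24.
Molecular formula: C14H24N2

C14H24N2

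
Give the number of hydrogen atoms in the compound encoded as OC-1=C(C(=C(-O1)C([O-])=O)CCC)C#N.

8

Hydrogens are implicit in SMILES; fill each atom to its normal valence:
  4 × C (aromatic): no H
  2 × C: 2 H each → 4
  2 × C: no H
  1 × C: 3 H
  1 × N: no H
  1 × O: 1 H
  1 × O (aromatic): no H
  1 × O: no H
  1 × O (charge -1): no H
  Total hydrogens = 8.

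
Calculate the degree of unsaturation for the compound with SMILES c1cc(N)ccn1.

Molecular formula from the SMILES: C5H6N2.
DoU = (2C + 2 + N − H − X)/2 = (2·5 + 2 + 2 − 6 − 0)/2 = 8/2 = 4.
(Structurally: 1 ring(s) + 3 π bond(s) = 4.)

4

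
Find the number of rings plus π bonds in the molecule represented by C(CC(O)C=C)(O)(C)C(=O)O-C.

2

Molecular formula from the SMILES: C8H14O4.
DoU = (2C + 2 + N − H − X)/2 = (2·8 + 2 + 0 − 14 − 0)/2 = 4/2 = 2.
(Structurally: 0 ring(s) + 2 π bond(s) = 2.)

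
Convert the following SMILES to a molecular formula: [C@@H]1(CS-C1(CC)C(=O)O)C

Heavy atoms from the SMILES: 7 C, 2 O, 1 S.
Implicit hydrogens by atom environment:
  2 × C: 3 H each → 6
  2 × C: 2 H each → 4
  2 × C: no H
  1 × C: 1 H
  1 × O: 1 H
  1 × O: no H
  1 × S: no H
  Total hydrogens = 12.
Molecular formula: C7H12O2S

C7H12O2S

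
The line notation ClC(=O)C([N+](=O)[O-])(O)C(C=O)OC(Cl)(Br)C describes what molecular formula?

Heavy atoms from the SMILES: 1 Br, 6 C, 2 Cl, 1 N, 6 O.
Implicit hydrogens by atom environment:
  4 × O: no H
  3 × C: no H
  2 × C: 1 H each → 2
  2 × Cl: no H
  1 × Br: no H
  1 × C: 3 H
  1 × N (charge +1): no H
  1 × O: 1 H
  1 × O (charge -1): no H
  Total hydrogens = 6.
Molecular formula: C6H6BrCl2NO6

C6H6BrCl2NO6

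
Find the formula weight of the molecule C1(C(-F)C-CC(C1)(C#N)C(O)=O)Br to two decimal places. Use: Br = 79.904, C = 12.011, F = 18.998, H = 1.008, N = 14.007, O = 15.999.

250.07

Molecular formula: C8H9BrFNO2.
M = 1×79.904 + 8×12.011 + 1×18.998 + 9×1.008 + 1×14.007 + 2×15.999 = 250.07 g/mol.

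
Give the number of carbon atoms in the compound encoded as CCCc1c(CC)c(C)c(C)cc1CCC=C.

The symbol for carbon appears 17 times in the SMILES. Lowercase c denotes aromatic carbon and counts toward C.

17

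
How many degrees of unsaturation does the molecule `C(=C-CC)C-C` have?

1

Molecular formula from the SMILES: C6H12.
DoU = (2C + 2 + N − H − X)/2 = (2·6 + 2 + 0 − 12 − 0)/2 = 2/2 = 1.
(Structurally: 0 ring(s) + 1 π bond(s) = 1.)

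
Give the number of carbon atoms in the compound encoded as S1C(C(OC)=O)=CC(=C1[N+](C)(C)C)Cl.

9

The symbol for carbon appears 9 times in the SMILES. (Cl is a single chlorine, not C + l.)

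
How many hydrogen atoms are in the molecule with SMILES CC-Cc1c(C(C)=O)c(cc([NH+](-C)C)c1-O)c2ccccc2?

Hydrogens are implicit in SMILES; fill each atom to its normal valence:
  6 × C (aromatic): 1 H each → 6
  6 × C (aromatic): no H
  4 × C: 3 H each → 12
  2 × C: 2 H each → 4
  1 × C: no H
  1 × N (charge +1): 1 H
  1 × O: 1 H
  1 × O: no H
  Total hydrogens = 24.

24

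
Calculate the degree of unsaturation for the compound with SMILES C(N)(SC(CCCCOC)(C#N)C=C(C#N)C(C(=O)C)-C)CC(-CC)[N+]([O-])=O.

Molecular formula from the SMILES: C19H30N4O4S.
DoU = (2C + 2 + N − H − X)/2 = (2·19 + 2 + 4 − 30 − 0)/2 = 14/2 = 7.
(Structurally: 0 ring(s) + 7 π bond(s) = 7.)

7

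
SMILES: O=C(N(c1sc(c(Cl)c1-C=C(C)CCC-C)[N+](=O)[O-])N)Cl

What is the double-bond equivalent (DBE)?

6

Molecular formula from the SMILES: C12H15Cl2N3O3S.
DoU = (2C + 2 + N − H − X)/2 = (2·12 + 2 + 3 − 15 − 2)/2 = 12/2 = 6.
(Structurally: 1 ring(s) + 5 π bond(s) = 6.)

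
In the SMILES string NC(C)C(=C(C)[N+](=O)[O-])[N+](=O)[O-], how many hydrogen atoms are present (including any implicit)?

9

Hydrogens are implicit in SMILES; fill each atom to its normal valence:
  2 × C: 3 H each → 6
  2 × C: no H
  2 × N (charge +1): no H
  2 × O: no H
  2 × O (charge -1): no H
  1 × C: 1 H
  1 × N: 2 H
  Total hydrogens = 9.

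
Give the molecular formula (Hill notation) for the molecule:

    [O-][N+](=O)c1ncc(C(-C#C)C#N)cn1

C8H4N4O2

Heavy atoms from the SMILES: 8 C, 4 N, 2 O.
Implicit hydrogens by atom environment:
  2 × C (aromatic): 1 H each → 2
  2 × C: 1 H each → 2
  2 × C (aromatic): no H
  2 × C: no H
  2 × N (aromatic): no H
  1 × N: no H
  1 × N (charge +1): no H
  1 × O: no H
  1 × O (charge -1): no H
  Total hydrogens = 4.
Molecular formula: C8H4N4O2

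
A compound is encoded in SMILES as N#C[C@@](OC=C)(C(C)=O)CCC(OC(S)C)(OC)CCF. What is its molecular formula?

Heavy atoms from the SMILES: 14 C, 1 F, 1 N, 4 O, 1 S.
Implicit hydrogens by atom environment:
  5 × C: 2 H each → 10
  4 × C: no H
  4 × O: no H
  3 × C: 3 H each → 9
  2 × C: 1 H each → 2
  1 × F: no H
  1 × N: no H
  1 × S: 1 H
  Total hydrogens = 22.
Molecular formula: C14H22FNO4S

C14H22FNO4S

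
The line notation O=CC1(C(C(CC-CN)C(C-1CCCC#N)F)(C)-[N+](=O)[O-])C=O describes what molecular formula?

Heavy atoms from the SMILES: 15 C, 1 F, 3 N, 4 O.
Implicit hydrogens by atom environment:
  6 × C: 2 H each → 12
  5 × C: 1 H each → 5
  3 × C: no H
  3 × O: no H
  1 × C: 3 H
  1 × F: no H
  1 × N: 2 H
  1 × N (charge +1): no H
  1 × N: no H
  1 × O (charge -1): no H
  Total hydrogens = 22.
Molecular formula: C15H22FN3O4

C15H22FN3O4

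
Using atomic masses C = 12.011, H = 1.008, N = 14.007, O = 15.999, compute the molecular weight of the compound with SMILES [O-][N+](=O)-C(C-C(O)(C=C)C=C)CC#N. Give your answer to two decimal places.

Molecular formula: C9H12N2O3.
M = 9×12.011 + 12×1.008 + 2×14.007 + 3×15.999 = 196.21 g/mol.

196.21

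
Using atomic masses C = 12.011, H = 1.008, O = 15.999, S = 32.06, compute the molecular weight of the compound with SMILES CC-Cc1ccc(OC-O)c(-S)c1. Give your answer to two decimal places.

198.28

Molecular formula: C10H14O2S.
M = 10×12.011 + 14×1.008 + 2×15.999 + 1×32.06 = 198.28 g/mol.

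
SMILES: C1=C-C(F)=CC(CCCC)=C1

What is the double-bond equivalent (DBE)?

Molecular formula from the SMILES: C10H13F.
DoU = (2C + 2 + N − H − X)/2 = (2·10 + 2 + 0 − 13 − 1)/2 = 8/2 = 4.
(Structurally: 1 ring(s) + 3 π bond(s) = 4.)

4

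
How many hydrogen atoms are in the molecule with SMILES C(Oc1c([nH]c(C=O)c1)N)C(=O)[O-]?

7

Hydrogens are implicit in SMILES; fill each atom to its normal valence:
  3 × C (aromatic): no H
  3 × O: no H
  1 × C: 2 H
  1 × C (aromatic): 1 H
  1 × C: 1 H
  1 × C: no H
  1 × N: 2 H
  1 × N (aromatic): 1 H
  1 × O (charge -1): no H
  Total hydrogens = 7.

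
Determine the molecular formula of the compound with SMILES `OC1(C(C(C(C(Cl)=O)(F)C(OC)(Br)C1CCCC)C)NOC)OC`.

Heavy atoms from the SMILES: 1 Br, 15 C, 1 Cl, 1 F, 1 N, 5 O.
Implicit hydrogens by atom environment:
  5 × C: 3 H each → 15
  4 × C: no H
  4 × O: no H
  3 × C: 2 H each → 6
  3 × C: 1 H each → 3
  1 × Br: no H
  1 × Cl: no H
  1 × F: no H
  1 × N: 1 H
  1 × O: 1 H
  Total hydrogens = 26.
Molecular formula: C15H26BrClFNO5

C15H26BrClFNO5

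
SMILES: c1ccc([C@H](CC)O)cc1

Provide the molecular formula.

Heavy atoms from the SMILES: 9 C, 1 O.
Implicit hydrogens by atom environment:
  5 × C (aromatic): 1 H each → 5
  1 × C: 3 H
  1 × C: 2 H
  1 × C: 1 H
  1 × C (aromatic): no H
  1 × O: 1 H
  Total hydrogens = 12.
Molecular formula: C9H12O

C9H12O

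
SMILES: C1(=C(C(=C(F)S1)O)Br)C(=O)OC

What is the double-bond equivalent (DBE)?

Molecular formula from the SMILES: C6H4BrFO3S.
DoU = (2C + 2 + N − H − X)/2 = (2·6 + 2 + 0 − 4 − 2)/2 = 8/2 = 4.
(Structurally: 1 ring(s) + 3 π bond(s) = 4.)

4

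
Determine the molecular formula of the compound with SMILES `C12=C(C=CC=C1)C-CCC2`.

Heavy atoms from the SMILES: 10 C.
Implicit hydrogens by atom environment:
  4 × C: 2 H each → 8
  4 × C (aromatic): 1 H each → 4
  2 × C (aromatic): no H
  Total hydrogens = 12.
Molecular formula: C10H12

C10H12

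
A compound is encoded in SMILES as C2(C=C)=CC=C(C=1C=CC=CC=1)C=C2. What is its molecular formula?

C14H12

Heavy atoms from the SMILES: 14 C.
Implicit hydrogens by atom environment:
  9 × C (aromatic): 1 H each → 9
  3 × C (aromatic): no H
  1 × C: 2 H
  1 × C: 1 H
  Total hydrogens = 12.
Molecular formula: C14H12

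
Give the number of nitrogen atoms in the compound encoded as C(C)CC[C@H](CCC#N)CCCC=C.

The symbol for nitrogen appears 1 time in the SMILES.

1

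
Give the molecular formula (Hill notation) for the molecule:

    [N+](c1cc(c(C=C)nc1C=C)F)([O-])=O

C9H7FN2O2

Heavy atoms from the SMILES: 9 C, 1 F, 2 N, 2 O.
Implicit hydrogens by atom environment:
  4 × C (aromatic): no H
  2 × C: 2 H each → 4
  2 × C: 1 H each → 2
  1 × C (aromatic): 1 H
  1 × F: no H
  1 × N (aromatic): no H
  1 × N (charge +1): no H
  1 × O: no H
  1 × O (charge -1): no H
  Total hydrogens = 7.
Molecular formula: C9H7FN2O2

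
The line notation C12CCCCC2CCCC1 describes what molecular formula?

Heavy atoms from the SMILES: 10 C.
Implicit hydrogens by atom environment:
  8 × C: 2 H each → 16
  2 × C: 1 H each → 2
  Total hydrogens = 18.
Molecular formula: C10H18

C10H18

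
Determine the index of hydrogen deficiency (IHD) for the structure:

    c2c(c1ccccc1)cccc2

Molecular formula from the SMILES: C12H10.
DoU = (2C + 2 + N − H − X)/2 = (2·12 + 2 + 0 − 10 − 0)/2 = 16/2 = 8.
(Structurally: 2 ring(s) + 6 π bond(s) = 8.)

8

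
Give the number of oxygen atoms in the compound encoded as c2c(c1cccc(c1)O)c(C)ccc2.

1

The symbol for oxygen appears 1 time in the SMILES.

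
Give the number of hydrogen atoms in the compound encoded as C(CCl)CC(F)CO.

Hydrogens are implicit in SMILES; fill each atom to its normal valence:
  4 × C: 2 H each → 8
  1 × C: 1 H
  1 × Cl: no H
  1 × F: no H
  1 × O: 1 H
  Total hydrogens = 10.

10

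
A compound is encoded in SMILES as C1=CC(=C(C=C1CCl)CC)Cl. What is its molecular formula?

C9H10Cl2

Heavy atoms from the SMILES: 9 C, 2 Cl.
Implicit hydrogens by atom environment:
  3 × C (aromatic): 1 H each → 3
  3 × C (aromatic): no H
  2 × C: 2 H each → 4
  2 × Cl: no H
  1 × C: 3 H
  Total hydrogens = 10.
Molecular formula: C9H10Cl2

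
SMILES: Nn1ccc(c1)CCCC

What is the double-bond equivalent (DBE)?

3

Molecular formula from the SMILES: C8H14N2.
DoU = (2C + 2 + N − H − X)/2 = (2·8 + 2 + 2 − 14 − 0)/2 = 6/2 = 3.
(Structurally: 1 ring(s) + 2 π bond(s) = 3.)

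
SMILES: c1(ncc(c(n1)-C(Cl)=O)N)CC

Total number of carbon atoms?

The symbol for carbon appears 7 times in the SMILES. Lowercase c denotes aromatic carbon and counts toward C.

7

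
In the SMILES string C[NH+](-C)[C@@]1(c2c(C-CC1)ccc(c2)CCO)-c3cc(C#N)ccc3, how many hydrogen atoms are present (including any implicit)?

Hydrogens are implicit in SMILES; fill each atom to its normal valence:
  7 × C (aromatic): 1 H each → 7
  5 × C: 2 H each → 10
  5 × C (aromatic): no H
  2 × C: 3 H each → 6
  2 × C: no H
  1 × N (charge +1): 1 H
  1 × N: no H
  1 × O: 1 H
  Total hydrogens = 25.

25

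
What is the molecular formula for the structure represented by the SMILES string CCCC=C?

Heavy atoms from the SMILES: 5 C.
Implicit hydrogens by atom environment:
  3 × C: 2 H each → 6
  1 × C: 3 H
  1 × C: 1 H
  Total hydrogens = 10.
Molecular formula: C5H10

C5H10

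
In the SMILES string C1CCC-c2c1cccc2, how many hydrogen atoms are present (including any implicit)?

12

Hydrogens are implicit in SMILES; fill each atom to its normal valence:
  4 × C: 2 H each → 8
  4 × C (aromatic): 1 H each → 4
  2 × C (aromatic): no H
  Total hydrogens = 12.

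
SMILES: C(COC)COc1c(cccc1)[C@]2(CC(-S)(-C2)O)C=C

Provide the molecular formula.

Heavy atoms from the SMILES: 16 C, 3 O, 1 S.
Implicit hydrogens by atom environment:
  6 × C: 2 H each → 12
  4 × C (aromatic): 1 H each → 4
  2 × C: no H
  2 × C (aromatic): no H
  2 × O: no H
  1 × C: 3 H
  1 × C: 1 H
  1 × O: 1 H
  1 × S: 1 H
  Total hydrogens = 22.
Molecular formula: C16H22O3S

C16H22O3S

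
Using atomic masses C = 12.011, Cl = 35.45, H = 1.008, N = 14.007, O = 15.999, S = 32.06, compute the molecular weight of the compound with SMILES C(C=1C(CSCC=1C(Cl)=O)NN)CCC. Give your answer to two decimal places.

248.77

Molecular formula: C10H17ClN2OS.
M = 10×12.011 + 1×35.45 + 17×1.008 + 2×14.007 + 1×15.999 + 1×32.06 = 248.77 g/mol.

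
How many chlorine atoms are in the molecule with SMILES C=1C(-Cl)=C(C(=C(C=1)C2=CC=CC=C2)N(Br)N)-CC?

The symbol for chlorine appears 1 time in the SMILES.

1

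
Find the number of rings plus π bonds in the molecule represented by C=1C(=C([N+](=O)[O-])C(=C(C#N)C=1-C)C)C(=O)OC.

8

Molecular formula from the SMILES: C11H10N2O4.
DoU = (2C + 2 + N − H − X)/2 = (2·11 + 2 + 2 − 10 − 0)/2 = 16/2 = 8.
(Structurally: 1 ring(s) + 7 π bond(s) = 8.)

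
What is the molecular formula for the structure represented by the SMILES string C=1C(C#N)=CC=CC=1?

C7H5N

Heavy atoms from the SMILES: 7 C, 1 N.
Implicit hydrogens by atom environment:
  5 × C (aromatic): 1 H each → 5
  1 × C (aromatic): no H
  1 × C: no H
  1 × N: no H
  Total hydrogens = 5.
Molecular formula: C7H5N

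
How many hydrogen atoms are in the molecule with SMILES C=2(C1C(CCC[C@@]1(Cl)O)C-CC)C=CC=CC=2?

21

Hydrogens are implicit in SMILES; fill each atom to its normal valence:
  5 × C: 2 H each → 10
  5 × C (aromatic): 1 H each → 5
  2 × C: 1 H each → 2
  1 × C: 3 H
  1 × C: no H
  1 × C (aromatic): no H
  1 × Cl: no H
  1 × O: 1 H
  Total hydrogens = 21.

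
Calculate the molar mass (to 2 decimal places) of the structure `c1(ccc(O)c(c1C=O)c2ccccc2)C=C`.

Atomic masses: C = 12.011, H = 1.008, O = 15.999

Molecular formula: C15H12O2.
M = 15×12.011 + 12×1.008 + 2×15.999 = 224.26 g/mol.

224.26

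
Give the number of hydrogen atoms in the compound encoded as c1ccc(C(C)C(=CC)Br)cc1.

13

Hydrogens are implicit in SMILES; fill each atom to its normal valence:
  5 × C (aromatic): 1 H each → 5
  2 × C: 3 H each → 6
  2 × C: 1 H each → 2
  1 × Br: no H
  1 × C: no H
  1 × C (aromatic): no H
  Total hydrogens = 13.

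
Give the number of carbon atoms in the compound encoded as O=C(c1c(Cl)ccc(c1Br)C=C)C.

The symbol for carbon appears 10 times in the SMILES. Lowercase c denotes aromatic carbon and counts toward C.

10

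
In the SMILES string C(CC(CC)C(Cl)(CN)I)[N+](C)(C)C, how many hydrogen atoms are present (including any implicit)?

23

Hydrogens are implicit in SMILES; fill each atom to its normal valence:
  4 × C: 3 H each → 12
  4 × C: 2 H each → 8
  1 × C: 1 H
  1 × C: no H
  1 × Cl: no H
  1 × I: no H
  1 × N: 2 H
  1 × N (charge +1): no H
  Total hydrogens = 23.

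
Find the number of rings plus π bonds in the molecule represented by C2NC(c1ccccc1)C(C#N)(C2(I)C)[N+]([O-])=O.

Molecular formula from the SMILES: C12H12IN3O2.
DoU = (2C + 2 + N − H − X)/2 = (2·12 + 2 + 3 − 12 − 1)/2 = 16/2 = 8.
(Structurally: 2 ring(s) + 6 π bond(s) = 8.)

8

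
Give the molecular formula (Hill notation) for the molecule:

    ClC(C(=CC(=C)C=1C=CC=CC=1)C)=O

Heavy atoms from the SMILES: 12 C, 1 Cl, 1 O.
Implicit hydrogens by atom environment:
  5 × C (aromatic): 1 H each → 5
  3 × C: no H
  1 × C: 3 H
  1 × C: 2 H
  1 × C: 1 H
  1 × C (aromatic): no H
  1 × Cl: no H
  1 × O: no H
  Total hydrogens = 11.
Molecular formula: C12H11ClO

C12H11ClO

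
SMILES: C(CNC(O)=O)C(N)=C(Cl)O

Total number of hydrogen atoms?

Hydrogens are implicit in SMILES; fill each atom to its normal valence:
  3 × C: no H
  2 × C: 2 H each → 4
  2 × O: 1 H each → 2
  1 × Cl: no H
  1 × N: 2 H
  1 × N: 1 H
  1 × O: no H
  Total hydrogens = 9.

9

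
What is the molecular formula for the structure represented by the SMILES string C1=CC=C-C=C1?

C6H6

Heavy atoms from the SMILES: 6 C.
Implicit hydrogens by atom environment:
  6 × C (aromatic): 1 H each → 6
  Total hydrogens = 6.
Molecular formula: C6H6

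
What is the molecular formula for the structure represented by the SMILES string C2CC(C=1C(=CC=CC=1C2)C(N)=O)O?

C11H13NO2

Heavy atoms from the SMILES: 11 C, 1 N, 2 O.
Implicit hydrogens by atom environment:
  3 × C: 2 H each → 6
  3 × C (aromatic): 1 H each → 3
  3 × C (aromatic): no H
  1 × C: 1 H
  1 × C: no H
  1 × N: 2 H
  1 × O: 1 H
  1 × O: no H
  Total hydrogens = 13.
Molecular formula: C11H13NO2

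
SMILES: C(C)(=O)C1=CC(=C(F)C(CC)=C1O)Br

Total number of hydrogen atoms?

10

Hydrogens are implicit in SMILES; fill each atom to its normal valence:
  5 × C (aromatic): no H
  2 × C: 3 H each → 6
  1 × Br: no H
  1 × C: 2 H
  1 × C (aromatic): 1 H
  1 × C: no H
  1 × F: no H
  1 × O: 1 H
  1 × O: no H
  Total hydrogens = 10.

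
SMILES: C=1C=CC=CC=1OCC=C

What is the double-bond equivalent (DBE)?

5

Molecular formula from the SMILES: C9H10O.
DoU = (2C + 2 + N − H − X)/2 = (2·9 + 2 + 0 − 10 − 0)/2 = 10/2 = 5.
(Structurally: 1 ring(s) + 4 π bond(s) = 5.)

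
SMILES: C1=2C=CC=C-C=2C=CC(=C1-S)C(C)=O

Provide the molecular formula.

Heavy atoms from the SMILES: 12 C, 1 O, 1 S.
Implicit hydrogens by atom environment:
  6 × C (aromatic): 1 H each → 6
  4 × C (aromatic): no H
  1 × C: 3 H
  1 × C: no H
  1 × O: no H
  1 × S: 1 H
  Total hydrogens = 10.
Molecular formula: C12H10OS

C12H10OS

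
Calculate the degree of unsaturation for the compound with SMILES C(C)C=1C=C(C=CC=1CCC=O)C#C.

7

Molecular formula from the SMILES: C13H14O.
DoU = (2C + 2 + N − H − X)/2 = (2·13 + 2 + 0 − 14 − 0)/2 = 14/2 = 7.
(Structurally: 1 ring(s) + 6 π bond(s) = 7.)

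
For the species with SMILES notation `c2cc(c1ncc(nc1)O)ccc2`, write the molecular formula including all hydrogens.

C10H8N2O

Heavy atoms from the SMILES: 10 C, 2 N, 1 O.
Implicit hydrogens by atom environment:
  7 × C (aromatic): 1 H each → 7
  3 × C (aromatic): no H
  2 × N (aromatic): no H
  1 × O: 1 H
  Total hydrogens = 8.
Molecular formula: C10H8N2O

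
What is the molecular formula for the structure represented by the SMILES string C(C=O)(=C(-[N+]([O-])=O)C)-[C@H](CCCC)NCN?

Heavy atoms from the SMILES: 10 C, 3 N, 3 O.
Implicit hydrogens by atom environment:
  4 × C: 2 H each → 8
  2 × C: 3 H each → 6
  2 × C: 1 H each → 2
  2 × C: no H
  2 × O: no H
  1 × N: 2 H
  1 × N: 1 H
  1 × N (charge +1): no H
  1 × O (charge -1): no H
  Total hydrogens = 19.
Molecular formula: C10H19N3O3

C10H19N3O3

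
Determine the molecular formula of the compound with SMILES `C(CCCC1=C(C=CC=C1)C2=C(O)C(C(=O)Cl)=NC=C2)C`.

Heavy atoms from the SMILES: 17 C, 1 Cl, 1 N, 2 O.
Implicit hydrogens by atom environment:
  6 × C (aromatic): 1 H each → 6
  5 × C (aromatic): no H
  4 × C: 2 H each → 8
  1 × C: 3 H
  1 × C: no H
  1 × Cl: no H
  1 × N (aromatic): no H
  1 × O: 1 H
  1 × O: no H
  Total hydrogens = 18.
Molecular formula: C17H18ClNO2

C17H18ClNO2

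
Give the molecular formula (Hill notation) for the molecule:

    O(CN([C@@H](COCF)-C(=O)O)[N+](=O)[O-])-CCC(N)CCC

Heavy atoms from the SMILES: 11 C, 1 F, 3 N, 6 O.
Implicit hydrogens by atom environment:
  7 × C: 2 H each → 14
  4 × O: no H
  2 × C: 1 H each → 2
  1 × C: 3 H
  1 × C: no H
  1 × F: no H
  1 × N: 2 H
  1 × N: no H
  1 × N (charge +1): no H
  1 × O: 1 H
  1 × O (charge -1): no H
  Total hydrogens = 22.
Molecular formula: C11H22FN3O6

C11H22FN3O6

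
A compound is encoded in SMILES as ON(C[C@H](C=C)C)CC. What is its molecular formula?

C7H15NO

Heavy atoms from the SMILES: 7 C, 1 N, 1 O.
Implicit hydrogens by atom environment:
  3 × C: 2 H each → 6
  2 × C: 3 H each → 6
  2 × C: 1 H each → 2
  1 × N: no H
  1 × O: 1 H
  Total hydrogens = 15.
Molecular formula: C7H15NO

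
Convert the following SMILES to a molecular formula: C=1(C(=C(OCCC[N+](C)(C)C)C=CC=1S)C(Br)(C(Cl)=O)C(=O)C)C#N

Heavy atoms from the SMILES: 1 Br, 17 C, 1 Cl, 2 N, 3 O, 1 S.
Implicit hydrogens by atom environment:
  4 × C: 3 H each → 12
  4 × C (aromatic): no H
  4 × C: no H
  3 × C: 2 H each → 6
  3 × O: no H
  2 × C (aromatic): 1 H each → 2
  1 × Br: no H
  1 × Cl: no H
  1 × N: no H
  1 × N (charge +1): no H
  1 × S: 1 H
  Total hydrogens = 21.
Net charge +1.
Molecular formula: C17H21BrClN2O3S+

C17H21BrClN2O3S+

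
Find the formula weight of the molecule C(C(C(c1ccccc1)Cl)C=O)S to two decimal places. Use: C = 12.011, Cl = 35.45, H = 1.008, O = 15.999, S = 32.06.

214.71

Molecular formula: C10H11ClOS.
M = 10×12.011 + 1×35.45 + 11×1.008 + 1×15.999 + 1×32.06 = 214.71 g/mol.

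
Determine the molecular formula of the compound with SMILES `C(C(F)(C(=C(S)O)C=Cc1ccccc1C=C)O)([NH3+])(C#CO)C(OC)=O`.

C18H19FNO5S+

Heavy atoms from the SMILES: 18 C, 1 F, 1 N, 5 O, 1 S.
Implicit hydrogens by atom environment:
  7 × C: no H
  4 × C (aromatic): 1 H each → 4
  3 × C: 1 H each → 3
  3 × O: 1 H each → 3
  2 × C (aromatic): no H
  2 × O: no H
  1 × C: 3 H
  1 × C: 2 H
  1 × F: no H
  1 × N (charge +1): 3 H
  1 × S: 1 H
  Total hydrogens = 19.
Net charge +1.
Molecular formula: C18H19FNO5S+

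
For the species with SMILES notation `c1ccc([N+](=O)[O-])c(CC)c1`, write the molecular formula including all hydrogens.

Heavy atoms from the SMILES: 8 C, 1 N, 2 O.
Implicit hydrogens by atom environment:
  4 × C (aromatic): 1 H each → 4
  2 × C (aromatic): no H
  1 × C: 3 H
  1 × C: 2 H
  1 × N (charge +1): no H
  1 × O: no H
  1 × O (charge -1): no H
  Total hydrogens = 9.
Molecular formula: C8H9NO2

C8H9NO2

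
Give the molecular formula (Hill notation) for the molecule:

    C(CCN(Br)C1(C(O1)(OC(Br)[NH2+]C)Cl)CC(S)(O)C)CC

C12H24Br2ClN2O3S+

Heavy atoms from the SMILES: 2 Br, 12 C, 1 Cl, 2 N, 3 O, 1 S.
Implicit hydrogens by atom environment:
  5 × C: 2 H each → 10
  3 × C: 3 H each → 9
  3 × C: no H
  2 × Br: no H
  2 × O: no H
  1 × C: 1 H
  1 × Cl: no H
  1 × N (charge +1): 2 H
  1 × N: no H
  1 × O: 1 H
  1 × S: 1 H
  Total hydrogens = 24.
Net charge +1.
Molecular formula: C12H24Br2ClN2O3S+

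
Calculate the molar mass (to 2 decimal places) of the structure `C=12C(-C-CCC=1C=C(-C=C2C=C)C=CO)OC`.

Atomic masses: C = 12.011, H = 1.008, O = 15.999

Molecular formula: C15H18O2.
M = 15×12.011 + 18×1.008 + 2×15.999 = 230.31 g/mol.

230.31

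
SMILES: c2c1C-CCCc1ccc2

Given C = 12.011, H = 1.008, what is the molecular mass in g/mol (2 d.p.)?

132.21

Molecular formula: C10H12.
M = 10×12.011 + 12×1.008 = 132.21 g/mol.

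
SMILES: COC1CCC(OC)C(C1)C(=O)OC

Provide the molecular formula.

C10H18O4

Heavy atoms from the SMILES: 10 C, 4 O.
Implicit hydrogens by atom environment:
  4 × O: no H
  3 × C: 3 H each → 9
  3 × C: 2 H each → 6
  3 × C: 1 H each → 3
  1 × C: no H
  Total hydrogens = 18.
Molecular formula: C10H18O4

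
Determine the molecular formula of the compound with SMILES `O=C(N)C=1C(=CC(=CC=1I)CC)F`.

Heavy atoms from the SMILES: 9 C, 1 F, 1 I, 1 N, 1 O.
Implicit hydrogens by atom environment:
  4 × C (aromatic): no H
  2 × C (aromatic): 1 H each → 2
  1 × C: 3 H
  1 × C: 2 H
  1 × C: no H
  1 × F: no H
  1 × I: no H
  1 × N: 2 H
  1 × O: no H
  Total hydrogens = 9.
Molecular formula: C9H9FINO

C9H9FINO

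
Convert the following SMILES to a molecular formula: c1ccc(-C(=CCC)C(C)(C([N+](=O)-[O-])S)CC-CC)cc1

Heavy atoms from the SMILES: 17 C, 1 N, 2 O, 1 S.
Implicit hydrogens by atom environment:
  5 × C (aromatic): 1 H each → 5
  4 × C: 2 H each → 8
  3 × C: 3 H each → 9
  2 × C: 1 H each → 2
  2 × C: no H
  1 × C (aromatic): no H
  1 × N (charge +1): no H
  1 × O: no H
  1 × O (charge -1): no H
  1 × S: 1 H
  Total hydrogens = 25.
Molecular formula: C17H25NO2S

C17H25NO2S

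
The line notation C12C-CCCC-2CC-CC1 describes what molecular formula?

Heavy atoms from the SMILES: 10 C.
Implicit hydrogens by atom environment:
  8 × C: 2 H each → 16
  2 × C: 1 H each → 2
  Total hydrogens = 18.
Molecular formula: C10H18

C10H18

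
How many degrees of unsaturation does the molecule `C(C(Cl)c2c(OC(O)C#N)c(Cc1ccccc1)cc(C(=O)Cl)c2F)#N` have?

13

Molecular formula from the SMILES: C18H11Cl2FN2O3.
DoU = (2C + 2 + N − H − X)/2 = (2·18 + 2 + 2 − 11 − 3)/2 = 26/2 = 13.
(Structurally: 2 ring(s) + 11 π bond(s) = 13.)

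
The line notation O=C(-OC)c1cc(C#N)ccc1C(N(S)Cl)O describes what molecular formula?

Heavy atoms from the SMILES: 10 C, 1 Cl, 2 N, 3 O, 1 S.
Implicit hydrogens by atom environment:
  3 × C (aromatic): 1 H each → 3
  3 × C (aromatic): no H
  2 × C: no H
  2 × N: no H
  2 × O: no H
  1 × C: 3 H
  1 × C: 1 H
  1 × Cl: no H
  1 × O: 1 H
  1 × S: 1 H
  Total hydrogens = 9.
Molecular formula: C10H9ClN2O3S

C10H9ClN2O3S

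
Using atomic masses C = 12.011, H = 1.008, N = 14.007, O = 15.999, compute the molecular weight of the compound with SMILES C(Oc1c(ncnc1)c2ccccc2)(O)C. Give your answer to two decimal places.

Molecular formula: C12H12N2O2.
M = 12×12.011 + 12×1.008 + 2×14.007 + 2×15.999 = 216.24 g/mol.

216.24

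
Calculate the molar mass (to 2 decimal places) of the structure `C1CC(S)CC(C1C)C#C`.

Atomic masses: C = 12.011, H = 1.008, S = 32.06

154.27

Molecular formula: C9H14S.
M = 9×12.011 + 14×1.008 + 1×32.06 = 154.27 g/mol.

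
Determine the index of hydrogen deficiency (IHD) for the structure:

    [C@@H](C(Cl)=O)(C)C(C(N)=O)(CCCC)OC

Molecular formula from the SMILES: C10H18ClNO3.
DoU = (2C + 2 + N − H − X)/2 = (2·10 + 2 + 1 − 18 − 1)/2 = 4/2 = 2.
(Structurally: 0 ring(s) + 2 π bond(s) = 2.)

2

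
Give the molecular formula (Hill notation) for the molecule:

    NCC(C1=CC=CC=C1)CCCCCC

C14H23N

Heavy atoms from the SMILES: 14 C, 1 N.
Implicit hydrogens by atom environment:
  6 × C: 2 H each → 12
  5 × C (aromatic): 1 H each → 5
  1 × C: 3 H
  1 × C: 1 H
  1 × C (aromatic): no H
  1 × N: 2 H
  Total hydrogens = 23.
Molecular formula: C14H23N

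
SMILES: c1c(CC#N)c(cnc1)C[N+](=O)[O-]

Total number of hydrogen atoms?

Hydrogens are implicit in SMILES; fill each atom to its normal valence:
  3 × C (aromatic): 1 H each → 3
  2 × C: 2 H each → 4
  2 × C (aromatic): no H
  1 × C: no H
  1 × N (aromatic): no H
  1 × N (charge +1): no H
  1 × N: no H
  1 × O: no H
  1 × O (charge -1): no H
  Total hydrogens = 7.

7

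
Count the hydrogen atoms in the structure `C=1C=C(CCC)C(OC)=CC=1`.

Hydrogens are implicit in SMILES; fill each atom to its normal valence:
  4 × C (aromatic): 1 H each → 4
  2 × C: 3 H each → 6
  2 × C: 2 H each → 4
  2 × C (aromatic): no H
  1 × O: no H
  Total hydrogens = 14.

14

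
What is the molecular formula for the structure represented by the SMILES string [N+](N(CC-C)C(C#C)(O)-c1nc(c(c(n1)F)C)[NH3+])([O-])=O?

Heavy atoms from the SMILES: 11 C, 1 F, 5 N, 3 O.
Implicit hydrogens by atom environment:
  4 × C (aromatic): no H
  2 × C: 3 H each → 6
  2 × C: 2 H each → 4
  2 × C: no H
  2 × N (aromatic): no H
  1 × C: 1 H
  1 × F: no H
  1 × N (charge +1): 3 H
  1 × N: no H
  1 × N (charge +1): no H
  1 × O: 1 H
  1 × O: no H
  1 × O (charge -1): no H
  Total hydrogens = 15.
Net charge +1.
Molecular formula: C11H15FN5O3+

C11H15FN5O3+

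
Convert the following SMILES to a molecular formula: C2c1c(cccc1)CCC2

C10H12

Heavy atoms from the SMILES: 10 C.
Implicit hydrogens by atom environment:
  4 × C: 2 H each → 8
  4 × C (aromatic): 1 H each → 4
  2 × C (aromatic): no H
  Total hydrogens = 12.
Molecular formula: C10H12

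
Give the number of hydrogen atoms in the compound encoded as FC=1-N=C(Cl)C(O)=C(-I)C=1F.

Hydrogens are implicit in SMILES; fill each atom to its normal valence:
  5 × C (aromatic): no H
  2 × F: no H
  1 × Cl: no H
  1 × I: no H
  1 × N (aromatic): no H
  1 × O: 1 H
  Total hydrogens = 1.

1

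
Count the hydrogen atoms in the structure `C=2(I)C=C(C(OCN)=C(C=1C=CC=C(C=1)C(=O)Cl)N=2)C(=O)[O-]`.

Hydrogens are implicit in SMILES; fill each atom to its normal valence:
  6 × C (aromatic): no H
  5 × C (aromatic): 1 H each → 5
  3 × O: no H
  2 × C: no H
  1 × C: 2 H
  1 × Cl: no H
  1 × I: no H
  1 × N: 2 H
  1 × N (aromatic): no H
  1 × O (charge -1): no H
  Total hydrogens = 9.

9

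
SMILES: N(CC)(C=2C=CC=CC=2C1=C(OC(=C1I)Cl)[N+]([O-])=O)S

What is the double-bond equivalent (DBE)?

8

Molecular formula from the SMILES: C12H10ClIN2O3S.
DoU = (2C + 2 + N − H − X)/2 = (2·12 + 2 + 2 − 10 − 2)/2 = 16/2 = 8.
(Structurally: 2 ring(s) + 6 π bond(s) = 8.)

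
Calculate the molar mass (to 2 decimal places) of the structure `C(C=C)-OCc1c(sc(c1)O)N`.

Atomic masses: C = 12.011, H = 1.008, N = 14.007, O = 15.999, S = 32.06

Molecular formula: C8H11NO2S.
M = 8×12.011 + 11×1.008 + 1×14.007 + 2×15.999 + 1×32.06 = 185.24 g/mol.

185.24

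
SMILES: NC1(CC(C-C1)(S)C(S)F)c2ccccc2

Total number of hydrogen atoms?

16

Hydrogens are implicit in SMILES; fill each atom to its normal valence:
  5 × C (aromatic): 1 H each → 5
  3 × C: 2 H each → 6
  2 × C: no H
  2 × S: 1 H each → 2
  1 × C: 1 H
  1 × C (aromatic): no H
  1 × F: no H
  1 × N: 2 H
  Total hydrogens = 16.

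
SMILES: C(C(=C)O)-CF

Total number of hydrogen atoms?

Hydrogens are implicit in SMILES; fill each atom to its normal valence:
  3 × C: 2 H each → 6
  1 × C: no H
  1 × F: no H
  1 × O: 1 H
  Total hydrogens = 7.

7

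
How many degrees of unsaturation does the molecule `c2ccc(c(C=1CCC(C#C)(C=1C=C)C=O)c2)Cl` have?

Molecular formula from the SMILES: C16H13ClO.
DoU = (2C + 2 + N − H − X)/2 = (2·16 + 2 + 0 − 13 − 1)/2 = 20/2 = 10.
(Structurally: 2 ring(s) + 8 π bond(s) = 10.)

10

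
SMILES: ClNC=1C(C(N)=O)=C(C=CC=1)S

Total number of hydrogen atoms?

7

Hydrogens are implicit in SMILES; fill each atom to its normal valence:
  3 × C (aromatic): 1 H each → 3
  3 × C (aromatic): no H
  1 × C: no H
  1 × Cl: no H
  1 × N: 2 H
  1 × N: 1 H
  1 × O: no H
  1 × S: 1 H
  Total hydrogens = 7.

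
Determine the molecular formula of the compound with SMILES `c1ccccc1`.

C6H6

Heavy atoms from the SMILES: 6 C.
Implicit hydrogens by atom environment:
  6 × C (aromatic): 1 H each → 6
  Total hydrogens = 6.
Molecular formula: C6H6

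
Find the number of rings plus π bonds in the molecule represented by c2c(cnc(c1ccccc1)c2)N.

Molecular formula from the SMILES: C11H10N2.
DoU = (2C + 2 + N − H − X)/2 = (2·11 + 2 + 2 − 10 − 0)/2 = 16/2 = 8.
(Structurally: 2 ring(s) + 6 π bond(s) = 8.)

8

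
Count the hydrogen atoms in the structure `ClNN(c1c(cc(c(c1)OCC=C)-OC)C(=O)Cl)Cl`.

Hydrogens are implicit in SMILES; fill each atom to its normal valence:
  4 × C (aromatic): no H
  3 × Cl: no H
  3 × O: no H
  2 × C: 2 H each → 4
  2 × C (aromatic): 1 H each → 2
  1 × C: 3 H
  1 × C: 1 H
  1 × C: no H
  1 × N: 1 H
  1 × N: no H
  Total hydrogens = 11.

11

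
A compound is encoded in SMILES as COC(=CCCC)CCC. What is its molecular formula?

Heavy atoms from the SMILES: 9 C, 1 O.
Implicit hydrogens by atom environment:
  4 × C: 2 H each → 8
  3 × C: 3 H each → 9
  1 × C: 1 H
  1 × C: no H
  1 × O: no H
  Total hydrogens = 18.
Molecular formula: C9H18O

C9H18O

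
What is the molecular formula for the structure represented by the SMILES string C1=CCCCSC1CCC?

Heavy atoms from the SMILES: 9 C, 1 S.
Implicit hydrogens by atom environment:
  5 × C: 2 H each → 10
  3 × C: 1 H each → 3
  1 × C: 3 H
  1 × S: no H
  Total hydrogens = 16.
Molecular formula: C9H16S

C9H16S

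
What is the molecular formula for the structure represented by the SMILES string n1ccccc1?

C5H5N

Heavy atoms from the SMILES: 5 C, 1 N.
Implicit hydrogens by atom environment:
  5 × C (aromatic): 1 H each → 5
  1 × N (aromatic): no H
  Total hydrogens = 5.
Molecular formula: C5H5N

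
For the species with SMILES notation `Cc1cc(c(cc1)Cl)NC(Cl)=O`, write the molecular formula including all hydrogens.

Heavy atoms from the SMILES: 8 C, 2 Cl, 1 N, 1 O.
Implicit hydrogens by atom environment:
  3 × C (aromatic): 1 H each → 3
  3 × C (aromatic): no H
  2 × Cl: no H
  1 × C: 3 H
  1 × C: no H
  1 × N: 1 H
  1 × O: no H
  Total hydrogens = 7.
Molecular formula: C8H7Cl2NO

C8H7Cl2NO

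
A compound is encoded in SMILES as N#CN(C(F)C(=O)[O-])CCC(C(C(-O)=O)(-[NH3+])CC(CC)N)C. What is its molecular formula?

C13H23FN4O4

Heavy atoms from the SMILES: 13 C, 1 F, 4 N, 4 O.
Implicit hydrogens by atom environment:
  4 × C: 2 H each → 8
  4 × C: no H
  3 × C: 1 H each → 3
  2 × C: 3 H each → 6
  2 × N: no H
  2 × O: no H
  1 × F: no H
  1 × N (charge +1): 3 H
  1 × N: 2 H
  1 × O: 1 H
  1 × O (charge -1): no H
  Total hydrogens = 23.
Molecular formula: C13H23FN4O4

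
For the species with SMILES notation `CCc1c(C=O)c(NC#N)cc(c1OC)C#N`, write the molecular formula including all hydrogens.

C12H11N3O2

Heavy atoms from the SMILES: 12 C, 3 N, 2 O.
Implicit hydrogens by atom environment:
  5 × C (aromatic): no H
  2 × C: 3 H each → 6
  2 × C: no H
  2 × N: no H
  2 × O: no H
  1 × C: 2 H
  1 × C (aromatic): 1 H
  1 × C: 1 H
  1 × N: 1 H
  Total hydrogens = 11.
Molecular formula: C12H11N3O2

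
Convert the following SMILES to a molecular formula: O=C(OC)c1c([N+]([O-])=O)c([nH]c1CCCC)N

C10H15N3O4

Heavy atoms from the SMILES: 10 C, 3 N, 4 O.
Implicit hydrogens by atom environment:
  4 × C (aromatic): no H
  3 × C: 2 H each → 6
  3 × O: no H
  2 × C: 3 H each → 6
  1 × C: no H
  1 × N: 2 H
  1 × N (aromatic): 1 H
  1 × N (charge +1): no H
  1 × O (charge -1): no H
  Total hydrogens = 15.
Molecular formula: C10H15N3O4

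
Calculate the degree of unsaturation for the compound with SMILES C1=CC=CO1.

Molecular formula from the SMILES: C4H4O.
DoU = (2C + 2 + N − H − X)/2 = (2·4 + 2 + 0 − 4 − 0)/2 = 6/2 = 3.
(Structurally: 1 ring(s) + 2 π bond(s) = 3.)

3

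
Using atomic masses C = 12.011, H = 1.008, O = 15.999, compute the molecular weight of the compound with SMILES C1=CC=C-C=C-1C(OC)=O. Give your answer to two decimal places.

136.15

Molecular formula: C8H8O2.
M = 8×12.011 + 8×1.008 + 2×15.999 = 136.15 g/mol.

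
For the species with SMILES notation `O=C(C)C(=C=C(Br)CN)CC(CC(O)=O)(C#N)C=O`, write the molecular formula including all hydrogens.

Heavy atoms from the SMILES: 1 Br, 12 C, 2 N, 4 O.
Implicit hydrogens by atom environment:
  7 × C: no H
  3 × C: 2 H each → 6
  3 × O: no H
  1 × Br: no H
  1 × C: 3 H
  1 × C: 1 H
  1 × N: 2 H
  1 × N: no H
  1 × O: 1 H
  Total hydrogens = 13.
Molecular formula: C12H13BrN2O4

C12H13BrN2O4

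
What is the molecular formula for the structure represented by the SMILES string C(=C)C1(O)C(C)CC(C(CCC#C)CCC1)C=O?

Heavy atoms from the SMILES: 16 C, 2 O.
Implicit hydrogens by atom environment:
  7 × C: 2 H each → 14
  6 × C: 1 H each → 6
  2 × C: no H
  1 × C: 3 H
  1 × O: 1 H
  1 × O: no H
  Total hydrogens = 24.
Molecular formula: C16H24O2

C16H24O2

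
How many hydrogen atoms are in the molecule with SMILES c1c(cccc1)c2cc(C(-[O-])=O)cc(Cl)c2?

8

Hydrogens are implicit in SMILES; fill each atom to its normal valence:
  8 × C (aromatic): 1 H each → 8
  4 × C (aromatic): no H
  1 × C: no H
  1 × Cl: no H
  1 × O: no H
  1 × O (charge -1): no H
  Total hydrogens = 8.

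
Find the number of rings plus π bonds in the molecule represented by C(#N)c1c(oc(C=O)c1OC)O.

6

Molecular formula from the SMILES: C7H5NO4.
DoU = (2C + 2 + N − H − X)/2 = (2·7 + 2 + 1 − 5 − 0)/2 = 12/2 = 6.
(Structurally: 1 ring(s) + 5 π bond(s) = 6.)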